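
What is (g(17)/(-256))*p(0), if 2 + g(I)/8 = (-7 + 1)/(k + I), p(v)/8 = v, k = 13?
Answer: 0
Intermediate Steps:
p(v) = 8*v
g(I) = -16 - 48/(13 + I) (g(I) = -16 + 8*((-7 + 1)/(13 + I)) = -16 + 8*(-6/(13 + I)) = -16 - 48/(13 + I))
(g(17)/(-256))*p(0) = ((16*(-16 - 1*17)/(13 + 17))/(-256))*(8*0) = ((16*(-16 - 17)/30)*(-1/256))*0 = ((16*(1/30)*(-33))*(-1/256))*0 = -88/5*(-1/256)*0 = (11/160)*0 = 0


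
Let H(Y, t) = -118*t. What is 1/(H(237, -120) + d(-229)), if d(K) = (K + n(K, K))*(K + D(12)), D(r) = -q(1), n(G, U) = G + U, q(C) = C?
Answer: 1/172170 ≈ 5.8082e-6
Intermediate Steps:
D(r) = -1 (D(r) = -1*1 = -1)
d(K) = 3*K*(-1 + K) (d(K) = (K + (K + K))*(K - 1) = (K + 2*K)*(-1 + K) = (3*K)*(-1 + K) = 3*K*(-1 + K))
1/(H(237, -120) + d(-229)) = 1/(-118*(-120) + 3*(-229)*(-1 - 229)) = 1/(14160 + 3*(-229)*(-230)) = 1/(14160 + 158010) = 1/172170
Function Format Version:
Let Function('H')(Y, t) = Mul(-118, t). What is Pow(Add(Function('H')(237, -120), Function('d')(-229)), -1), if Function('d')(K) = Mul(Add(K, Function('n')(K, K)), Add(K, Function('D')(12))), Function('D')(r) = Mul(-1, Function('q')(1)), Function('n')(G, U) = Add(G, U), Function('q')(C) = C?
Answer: Rational(1, 172170) ≈ 5.8082e-6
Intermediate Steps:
Function('D')(r) = -1 (Function('D')(r) = Mul(-1, 1) = -1)
Function('d')(K) = Mul(3, K, Add(-1, K)) (Function('d')(K) = Mul(Add(K, Add(K, K)), Add(K, -1)) = Mul(Add(K, Mul(2, K)), Add(-1, K)) = Mul(Mul(3, K), Add(-1, K)) = Mul(3, K, Add(-1, K)))
Pow(Add(Function('H')(237, -120), Function('d')(-229)), -1) = Pow(Add(Mul(-118, -120), Mul(3, -229, Add(-1, -229))), -1) = Pow(Add(14160, Mul(3, -229, -230)), -1) = Pow(Add(14160, 158010), -1) = Pow(172170, -1) = Rational(1, 172170)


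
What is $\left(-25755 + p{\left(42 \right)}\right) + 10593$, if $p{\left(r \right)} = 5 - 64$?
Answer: $-15221$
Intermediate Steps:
$p{\left(r \right)} = -59$ ($p{\left(r \right)} = 5 - 64 = -59$)
$\left(-25755 + p{\left(42 \right)}\right) + 10593 = \left(-25755 - 59\right) + 10593 = -25814 + 10593 = -15221$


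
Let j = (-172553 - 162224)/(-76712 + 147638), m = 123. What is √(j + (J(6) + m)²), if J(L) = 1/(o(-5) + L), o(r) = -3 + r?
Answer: √75465158355723/70926 ≈ 122.48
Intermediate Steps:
J(L) = 1/(-8 + L) (J(L) = 1/((-3 - 5) + L) = 1/(-8 + L))
j = -334777/70926 ≈ -4.7201
√(j + (J(6) + m)²) = √(-334777/70926 + (1/(-8 + 6) + 123)²) = √(-334777/70926 + (1/(-2) + 123)²) = √(-334777/70926 + (-½ + 123)²) = √(-334777/70926 + (245/2)²) = √(-334777/70926 + 60025/4) = √(2127997021/141852) = √75465158355723/70926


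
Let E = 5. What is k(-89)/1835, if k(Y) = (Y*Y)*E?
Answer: 7921/367 ≈ 21.583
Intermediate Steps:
k(Y) = 5*Y**2 (k(Y) = (Y*Y)*5 = Y**2*5 = 5*Y**2)
k(-89)/1835 = (5*(-89)**2)/1835 = (5*7921)*(1/1835) = 39605*(1/1835) = 7921/367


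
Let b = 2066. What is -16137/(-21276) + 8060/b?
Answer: 11379089/2442012 ≈ 4.6597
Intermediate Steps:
-16137/(-21276) + 8060/b = -16137/(-21276) + 8060/2066 = -16137*(-1/21276) + 8060*(1/2066) = 1793/2364 + 4030/1033 = 11379089/2442012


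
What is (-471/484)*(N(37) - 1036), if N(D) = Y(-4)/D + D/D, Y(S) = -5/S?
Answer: 6558675/6512 ≈ 1007.2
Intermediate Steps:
N(D) = 1 + 5/(4*D) (N(D) = (-5/(-4))/D + D/D = (-5*(-1/4))/D + 1 = 5/(4*D) + 1 = 1 + 5/(4*D))
(-471/484)*(N(37) - 1036) = (-471/484)*((5/4 + 37)/37 - 1036) = (-471*1/484)*((1/37)*(153/4) - 1036) = -471*(153/148 - 1036)/484 = -471/484*(-153175/148) = 6558675/6512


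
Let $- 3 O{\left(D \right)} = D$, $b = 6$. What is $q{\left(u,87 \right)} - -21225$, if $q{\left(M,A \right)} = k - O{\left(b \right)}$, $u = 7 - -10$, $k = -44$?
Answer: $21183$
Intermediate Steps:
$O{\left(D \right)} = - \frac{D}{3}$
$u = 17$ ($u = 7 + 10 = 17$)
$q{\left(M,A \right)} = -42$ ($q{\left(M,A \right)} = -44 - \left(- \frac{1}{3}\right) 6 = -44 - -2 = -44 + 2 = -42$)
$q{\left(u,87 \right)} - -21225 = -42 - -21225 = -42 + 21225 = 21183$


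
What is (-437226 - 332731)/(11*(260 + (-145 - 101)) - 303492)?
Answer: 769957/303338 ≈ 2.5383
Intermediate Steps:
(-437226 - 332731)/(11*(260 + (-145 - 101)) - 303492) = -769957/(11*(260 - 246) - 303492) = -769957/(11*14 - 303492) = -769957/(154 - 303492) = -769957/(-303338) = -769957*(-1/303338) = 769957/303338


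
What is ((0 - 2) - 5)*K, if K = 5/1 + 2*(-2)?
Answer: -7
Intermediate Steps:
K = 1 (K = 5*1 - 4 = 5 - 4 = 1)
((0 - 2) - 5)*K = ((0 - 2) - 5)*1 = (-2 - 5)*1 = -7*1 = -7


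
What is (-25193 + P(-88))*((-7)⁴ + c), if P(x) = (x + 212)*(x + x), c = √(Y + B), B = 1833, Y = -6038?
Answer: -112887817 - 1363493*I*√5 ≈ -1.1289e+8 - 3.0489e+6*I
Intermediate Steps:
c = 29*I*√5 (c = √(-6038 + 1833) = √(-4205) = 29*I*√5 ≈ 64.846*I)
P(x) = 2*x*(212 + x) (P(x) = (212 + x)*(2*x) = 2*x*(212 + x))
(-25193 + P(-88))*((-7)⁴ + c) = (-25193 + 2*(-88)*(212 - 88))*((-7)⁴ + 29*I*√5) = (-25193 + 2*(-88)*124)*(2401 + 29*I*√5) = (-25193 - 21824)*(2401 + 29*I*√5) = -47017*(2401 + 29*I*√5) = -112887817 - 1363493*I*√5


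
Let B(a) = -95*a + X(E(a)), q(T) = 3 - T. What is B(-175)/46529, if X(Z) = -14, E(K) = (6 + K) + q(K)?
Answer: 2373/6647 ≈ 0.35700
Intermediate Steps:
E(K) = 9 (E(K) = (6 + K) + (3 - K) = 9)
B(a) = -14 - 95*a (B(a) = -95*a - 14 = -14 - 95*a)
B(-175)/46529 = (-14 - 95*(-175))/46529 = (-14 + 16625)*(1/46529) = 16611*(1/46529) = 2373/6647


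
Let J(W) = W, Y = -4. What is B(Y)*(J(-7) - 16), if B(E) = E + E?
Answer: 184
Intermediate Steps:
B(E) = 2*E
B(Y)*(J(-7) - 16) = (2*(-4))*(-7 - 16) = -8*(-23) = 184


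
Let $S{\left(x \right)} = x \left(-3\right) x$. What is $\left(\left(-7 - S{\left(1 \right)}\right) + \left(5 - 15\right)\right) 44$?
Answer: $-616$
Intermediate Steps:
$S{\left(x \right)} = - 3 x^{2}$ ($S{\left(x \right)} = - 3 x x = - 3 x^{2}$)
$\left(\left(-7 - S{\left(1 \right)}\right) + \left(5 - 15\right)\right) 44 = \left(\left(-7 - - 3 \cdot 1^{2}\right) + \left(5 - 15\right)\right) 44 = \left(\left(-7 - \left(-3\right) 1\right) - 10\right) 44 = \left(\left(-7 - -3\right) - 10\right) 44 = \left(\left(-7 + 3\right) - 10\right) 44 = \left(-4 - 10\right) 44 = \left(-14\right) 44 = -616$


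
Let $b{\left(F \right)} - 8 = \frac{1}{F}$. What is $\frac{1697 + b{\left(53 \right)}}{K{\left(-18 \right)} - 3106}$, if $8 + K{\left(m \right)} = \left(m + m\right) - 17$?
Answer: $- \frac{90366}{167851} \approx -0.53837$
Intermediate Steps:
$b{\left(F \right)} = 8 + \frac{1}{F}$
$K{\left(m \right)} = -25 + 2 m$ ($K{\left(m \right)} = -8 + \left(\left(m + m\right) - 17\right) = -8 + \left(2 m - 17\right) = -8 + \left(-17 + 2 m\right) = -25 + 2 m$)
$\frac{1697 + b{\left(53 \right)}}{K{\left(-18 \right)} - 3106} = \frac{1697 + \left(8 + \frac{1}{53}\right)}{\left(-25 + 2 \left(-18\right)\right) - 3106} = \frac{1697 + \left(8 + \frac{1}{53}\right)}{\left(-25 - 36\right) - 3106} = \frac{1697 + \frac{425}{53}}{-61 - 3106} = \frac{90366}{53 \left(-3167\right)} = \frac{90366}{53} \left(- \frac{1}{3167}\right) = - \frac{90366}{167851}$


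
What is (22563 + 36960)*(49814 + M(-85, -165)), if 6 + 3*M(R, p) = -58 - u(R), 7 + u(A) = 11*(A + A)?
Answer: 3001050455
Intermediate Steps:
u(A) = -7 + 22*A (u(A) = -7 + 11*(A + A) = -7 + 11*(2*A) = -7 + 22*A)
M(R, p) = -19 - 22*R/3 (M(R, p) = -2 + (-58 - (-7 + 22*R))/3 = -2 + (-58 + (7 - 22*R))/3 = -2 + (-51 - 22*R)/3 = -2 + (-17 - 22*R/3) = -19 - 22*R/3)
(22563 + 36960)*(49814 + M(-85, -165)) = (22563 + 36960)*(49814 + (-19 - 22/3*(-85))) = 59523*(49814 + (-19 + 1870/3)) = 59523*(49814 + 1813/3) = 59523*(151255/3) = 3001050455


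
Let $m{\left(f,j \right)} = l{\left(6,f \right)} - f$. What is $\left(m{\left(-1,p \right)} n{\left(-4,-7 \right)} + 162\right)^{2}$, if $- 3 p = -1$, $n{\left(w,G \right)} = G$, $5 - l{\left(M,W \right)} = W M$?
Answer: $6084$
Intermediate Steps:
$l{\left(M,W \right)} = 5 - M W$ ($l{\left(M,W \right)} = 5 - W M = 5 - M W$)
$p = \frac{1}{3}$ ($p = \left(- \frac{1}{3}\right) \left(-1\right) = \frac{1}{3} \approx 0.33333$)
$m{\left(f,j \right)} = 5 - 7 f$ ($m{\left(f,j \right)} = \left(5 - 6 f\right) - f = 5 - 7 f$)
$\left(m{\left(-1,p \right)} n{\left(-4,-7 \right)} + 162\right)^{2} = \left(\left(5 - -7\right) \left(-7\right) + 162\right)^{2} = \left(\left(5 + 7\right) \left(-7\right) + 162\right)^{2} = \left(12 \left(-7\right) + 162\right)^{2} = \left(-84 + 162\right)^{2} = 78^{2} = 6084$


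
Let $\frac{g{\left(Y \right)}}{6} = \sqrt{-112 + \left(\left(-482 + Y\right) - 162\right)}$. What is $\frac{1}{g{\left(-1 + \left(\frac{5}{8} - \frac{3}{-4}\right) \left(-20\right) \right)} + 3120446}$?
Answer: $\frac{1560223}{4868591633579} - \frac{3 i \sqrt{3138}}{9737183267158} \approx 3.2047 \cdot 10^{-7} - 1.7259 \cdot 10^{-11} i$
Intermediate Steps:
$g{\left(Y \right)} = 6 \sqrt{-756 + Y}$ ($g{\left(Y \right)} = 6 \sqrt{-112 + \left(\left(-482 + Y\right) - 162\right)} = 6 \sqrt{-112 + \left(-644 + Y\right)} = 6 \sqrt{-756 + Y}$)
$\frac{1}{g{\left(-1 + \left(\frac{5}{8} - \frac{3}{-4}\right) \left(-20\right) \right)} + 3120446} = \frac{1}{6 \sqrt{-756 + \left(-1 + \left(\frac{5}{8} - \frac{3}{-4}\right) \left(-20\right)\right)} + 3120446} = \frac{1}{6 \sqrt{-756 + \left(-1 + \left(5 \cdot \frac{1}{8} - - \frac{3}{4}\right) \left(-20\right)\right)} + 3120446} = \frac{1}{6 \sqrt{-756 + \left(-1 + \left(\frac{5}{8} + \frac{3}{4}\right) \left(-20\right)\right)} + 3120446} = \frac{1}{6 \sqrt{-756 + \left(-1 + \frac{11}{8} \left(-20\right)\right)} + 3120446} = \frac{1}{6 \sqrt{-756 - \frac{57}{2}} + 3120446} = \frac{1}{6 \sqrt{- \frac{1569}{2}} + 3120446} = \frac{1}{6 \frac{i \sqrt{3138}}{2} + 3120446} = \frac{1}{3 i \sqrt{3138} + 3120446} = \frac{1}{3120446 + 3 i \sqrt{3138}}$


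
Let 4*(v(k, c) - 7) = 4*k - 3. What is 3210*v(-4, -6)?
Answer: 14445/2 ≈ 7222.5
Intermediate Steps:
v(k, c) = 25/4 + k (v(k, c) = 7 + (4*k - 3)/4 = 7 + (-3 + 4*k)/4 = 7 + (-¾ + k) = 25/4 + k)
3210*v(-4, -6) = 3210*(25/4 - 4) = 3210*(9/4) = 14445/2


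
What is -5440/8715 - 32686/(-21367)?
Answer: 33724402/37242681 ≈ 0.90553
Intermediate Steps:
-5440/8715 - 32686/(-21367) = -5440*1/8715 - 32686*(-1/21367) = -1088/1743 + 32686/21367 = 33724402/37242681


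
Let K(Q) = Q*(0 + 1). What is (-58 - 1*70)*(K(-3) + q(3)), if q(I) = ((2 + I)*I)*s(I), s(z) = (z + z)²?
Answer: -68736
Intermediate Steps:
s(z) = 4*z² (s(z) = (2*z)² = 4*z²)
K(Q) = Q (K(Q) = Q*1 = Q)
q(I) = 4*I³*(2 + I) (q(I) = ((2 + I)*I)*(4*I²) = (I*(2 + I))*(4*I²) = 4*I³*(2 + I))
(-58 - 1*70)*(K(-3) + q(3)) = (-58 - 1*70)*(-3 + 4*3³*(2 + 3)) = (-58 - 70)*(-3 + 4*27*5) = -128*(-3 + 540) = -128*537 = -68736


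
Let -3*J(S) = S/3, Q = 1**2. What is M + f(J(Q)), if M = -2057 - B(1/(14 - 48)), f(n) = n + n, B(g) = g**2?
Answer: -21403349/10404 ≈ -2057.2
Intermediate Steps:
Q = 1
J(S) = -S/9 (J(S) = -S/(3*3) = -S/9)
f(n) = 2*n
M = -2377893/1156 (M = -2057 - (1/(14 - 48))**2 = -2057 - (1/(-34))**2 = -2057 - (-1/34)**2 = -2057 - 1*1/1156 = -2057 - 1/1156 = -2377893/1156 ≈ -2057.0)
M + f(J(Q)) = -2377893/1156 + 2*(-1/9*1) = -2377893/1156 + 2*(-1/9) = -2377893/1156 - 2/9 = -21403349/10404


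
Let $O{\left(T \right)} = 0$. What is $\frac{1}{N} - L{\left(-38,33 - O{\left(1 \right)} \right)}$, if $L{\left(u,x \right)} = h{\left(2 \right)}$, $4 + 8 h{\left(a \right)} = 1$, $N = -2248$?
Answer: $\frac{421}{1124} \approx 0.37456$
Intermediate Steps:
$h{\left(a \right)} = - \frac{3}{8}$ ($h{\left(a \right)} = - \frac{1}{2} + \frac{1}{8} \cdot 1 = - \frac{1}{2} + \frac{1}{8} = - \frac{3}{8}$)
$L{\left(u,x \right)} = - \frac{3}{8}$
$\frac{1}{N} - L{\left(-38,33 - O{\left(1 \right)} \right)} = \frac{1}{-2248} - - \frac{3}{8} = - \frac{1}{2248} + \frac{3}{8} = \frac{421}{1124}$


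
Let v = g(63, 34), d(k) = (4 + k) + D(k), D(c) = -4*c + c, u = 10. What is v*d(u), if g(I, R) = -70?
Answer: 1120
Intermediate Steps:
D(c) = -3*c
d(k) = 4 - 2*k (d(k) = (4 + k) - 3*k = 4 - 2*k)
v = -70
v*d(u) = -70*(4 - 2*10) = -70*(4 - 20) = -70*(-16) = 1120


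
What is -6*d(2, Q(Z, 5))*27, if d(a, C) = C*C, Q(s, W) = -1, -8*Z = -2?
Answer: -162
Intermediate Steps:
Z = 1/4 (Z = -1/8*(-2) = 1/4 ≈ 0.25000)
d(a, C) = C**2
-6*d(2, Q(Z, 5))*27 = -6*(-1)**2*27 = -6*1*27 = -6*27 = -162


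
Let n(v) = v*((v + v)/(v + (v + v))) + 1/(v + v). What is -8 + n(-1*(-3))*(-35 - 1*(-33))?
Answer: -37/3 ≈ -12.333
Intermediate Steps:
n(v) = 1/(2*v) + 2*v/3 (n(v) = v*((2*v)/(v + 2*v)) + 1/(2*v) = v*((2*v)/((3*v))) + 1/(2*v) = v*((2*v)*(1/(3*v))) + 1/(2*v) = v*(⅔) + 1/(2*v) = 2*v/3 + 1/(2*v) = 1/(2*v) + 2*v/3)
-8 + n(-1*(-3))*(-35 - 1*(-33)) = -8 + ((3 + 4*(-1*(-3))²)/(6*((-1*(-3)))))*(-35 - 1*(-33)) = -8 + ((⅙)*(3 + 4*3²)/3)*(-35 + 33) = -8 + ((⅙)*(⅓)*(3 + 4*9))*(-2) = -8 + ((⅙)*(⅓)*(3 + 36))*(-2) = -8 + ((⅙)*(⅓)*39)*(-2) = -8 + (13/6)*(-2) = -8 - 13/3 = -37/3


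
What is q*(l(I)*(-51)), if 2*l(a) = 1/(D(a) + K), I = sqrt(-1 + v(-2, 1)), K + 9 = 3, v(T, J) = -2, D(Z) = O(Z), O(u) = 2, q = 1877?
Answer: 95727/8 ≈ 11966.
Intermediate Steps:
D(Z) = 2
K = -6 (K = -9 + 3 = -6)
I = I*sqrt(3) (I = sqrt(-1 - 2) = sqrt(-3) = I*sqrt(3) ≈ 1.732*I)
l(a) = -1/8 (l(a) = 1/(2*(2 - 6)) = (1/2)/(-4) = (1/2)*(-1/4) = -1/8)
q*(l(I)*(-51)) = 1877*(-1/8*(-51)) = 1877*(51/8) = 95727/8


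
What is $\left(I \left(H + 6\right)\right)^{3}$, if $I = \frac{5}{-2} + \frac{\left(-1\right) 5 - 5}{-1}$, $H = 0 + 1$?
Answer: $\frac{1157625}{8} \approx 1.447 \cdot 10^{5}$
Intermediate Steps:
$H = 1$
$I = \frac{15}{2}$ ($I = 5 \left(- \frac{1}{2}\right) + \left(-5 - 5\right) \left(-1\right) = - \frac{5}{2} - -10 = - \frac{5}{2} + 10 = \frac{15}{2} \approx 7.5$)
$\left(I \left(H + 6\right)\right)^{3} = \left(\frac{15 \left(1 + 6\right)}{2}\right)^{3} = \left(\frac{15}{2} \cdot 7\right)^{3} = \left(\frac{105}{2}\right)^{3} = \frac{1157625}{8}$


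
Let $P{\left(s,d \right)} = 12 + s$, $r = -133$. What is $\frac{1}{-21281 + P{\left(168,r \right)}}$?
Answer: $- \frac{1}{21101} \approx -4.7391 \cdot 10^{-5}$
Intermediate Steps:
$\frac{1}{-21281 + P{\left(168,r \right)}} = \frac{1}{-21281 + \left(12 + 168\right)} = \frac{1}{-21281 + 180} = \frac{1}{-21101} = - \frac{1}{21101}$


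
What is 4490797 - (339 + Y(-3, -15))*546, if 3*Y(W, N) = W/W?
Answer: 4305521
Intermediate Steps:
Y(W, N) = ⅓ (Y(W, N) = (W/W)/3 = (⅓)*1 = ⅓)
4490797 - (339 + Y(-3, -15))*546 = 4490797 - (339 + ⅓)*546 = 4490797 - 1018*546/3 = 4490797 - 1*185276 = 4490797 - 185276 = 4305521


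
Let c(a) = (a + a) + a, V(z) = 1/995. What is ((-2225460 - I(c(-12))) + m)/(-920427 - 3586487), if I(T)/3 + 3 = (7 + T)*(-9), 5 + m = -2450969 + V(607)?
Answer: 4653821959/4484379430 ≈ 1.0378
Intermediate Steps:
V(z) = 1/995
c(a) = 3*a (c(a) = 2*a + a = 3*a)
m = -2438719129/995 (m = -5 + (-2450969 + 1/995) = -5 - 2438714154/995 = -2438719129/995 ≈ -2.4510e+6)
I(T) = -198 - 27*T (I(T) = -9 + 3*((7 + T)*(-9)) = -9 + 3*(-63 - 9*T) = -9 + (-189 - 27*T) = -198 - 27*T)
((-2225460 - I(c(-12))) + m)/(-920427 - 3586487) = ((-2225460 - (-198 - 81*(-12))) - 2438719129/995)/(-920427 - 3586487) = ((-2225460 - (-198 - 27*(-36))) - 2438719129/995)/(-4506914) = ((-2225460 - (-198 + 972)) - 2438719129/995)*(-1/4506914) = ((-2225460 - 1*774) - 2438719129/995)*(-1/4506914) = ((-2225460 - 774) - 2438719129/995)*(-1/4506914) = (-2226234 - 2438719129/995)*(-1/4506914) = -4653821959/995*(-1/4506914) = 4653821959/4484379430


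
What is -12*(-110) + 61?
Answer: 1381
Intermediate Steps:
-12*(-110) + 61 = 1320 + 61 = 1381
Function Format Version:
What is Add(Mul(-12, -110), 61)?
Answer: 1381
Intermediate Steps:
Add(Mul(-12, -110), 61) = Add(1320, 61) = 1381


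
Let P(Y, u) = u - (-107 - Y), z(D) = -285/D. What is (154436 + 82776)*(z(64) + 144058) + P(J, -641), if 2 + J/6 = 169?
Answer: 546739686869/16 ≈ 3.4171e+10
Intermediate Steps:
J = 1002 (J = -12 + 6*169 = -12 + 1014 = 1002)
P(Y, u) = 107 + Y + u (P(Y, u) = u + (107 + Y) = 107 + Y + u)
(154436 + 82776)*(z(64) + 144058) + P(J, -641) = (154436 + 82776)*(-285/64 + 144058) + (107 + 1002 - 641) = 237212*(-285*1/64 + 144058) + 468 = 237212*(-285/64 + 144058) + 468 = 237212*(9219427/64) + 468 = 546739679381/16 + 468 = 546739686869/16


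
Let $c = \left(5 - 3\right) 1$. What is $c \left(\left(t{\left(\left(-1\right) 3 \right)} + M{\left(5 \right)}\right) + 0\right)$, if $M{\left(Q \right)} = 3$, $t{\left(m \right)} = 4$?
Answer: $14$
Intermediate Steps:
$c = 2$ ($c = 2 \cdot 1 = 2$)
$c \left(\left(t{\left(\left(-1\right) 3 \right)} + M{\left(5 \right)}\right) + 0\right) = 2 \left(\left(4 + 3\right) + 0\right) = 2 \left(7 + 0\right) = 2 \cdot 7 = 14$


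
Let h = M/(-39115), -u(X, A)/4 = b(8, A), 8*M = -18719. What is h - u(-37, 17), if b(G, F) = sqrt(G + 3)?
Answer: 18719/312920 + 4*sqrt(11) ≈ 13.326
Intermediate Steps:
M = -18719/8 (M = (1/8)*(-18719) = -18719/8 ≈ -2339.9)
b(G, F) = sqrt(3 + G)
u(X, A) = -4*sqrt(11) (u(X, A) = -4*sqrt(3 + 8) = -4*sqrt(11))
h = 18719/312920 (h = -18719/8/(-39115) = -18719/8*(-1/39115) = 18719/312920 ≈ 0.059820)
h - u(-37, 17) = 18719/312920 - (-4)*sqrt(11) = 18719/312920 + 4*sqrt(11)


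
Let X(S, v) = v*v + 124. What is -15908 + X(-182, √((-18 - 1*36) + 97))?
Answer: -15741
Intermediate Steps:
X(S, v) = 124 + v² (X(S, v) = v² + 124 = 124 + v²)
-15908 + X(-182, √((-18 - 1*36) + 97)) = -15908 + (124 + (√((-18 - 1*36) + 97))²) = -15908 + (124 + (√((-18 - 36) + 97))²) = -15908 + (124 + (√(-54 + 97))²) = -15908 + (124 + (√43)²) = -15908 + (124 + 43) = -15908 + 167 = -15741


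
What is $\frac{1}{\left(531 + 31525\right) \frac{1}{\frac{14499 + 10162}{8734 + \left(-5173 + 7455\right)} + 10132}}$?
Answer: $\frac{111638773}{353128896} \approx 0.31614$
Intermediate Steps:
$\frac{1}{\left(531 + 31525\right) \frac{1}{\frac{14499 + 10162}{8734 + \left(-5173 + 7455\right)} + 10132}} = \frac{1}{32056 \frac{1}{\frac{24661}{8734 + 2282} + 10132}} = \frac{1}{32056 \frac{1}{\frac{24661}{11016} + 10132}} = \frac{1}{32056 \frac{1}{\frac{111638773}{11016}}} = \frac{1}{32056 \cdot \frac{11016}{111638773}} = \frac{1}{\frac{353128896}{111638773}} = \frac{111638773}{353128896}$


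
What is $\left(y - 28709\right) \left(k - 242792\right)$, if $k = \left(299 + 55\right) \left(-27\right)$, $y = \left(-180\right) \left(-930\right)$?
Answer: $-34998673850$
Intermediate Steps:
$y = 167400$
$k = -9558$ ($k = 354 \left(-27\right) = -9558$)
$\left(y - 28709\right) \left(k - 242792\right) = \left(167400 - 28709\right) \left(-9558 - 242792\right) = 138691 \left(-252350\right) = -34998673850$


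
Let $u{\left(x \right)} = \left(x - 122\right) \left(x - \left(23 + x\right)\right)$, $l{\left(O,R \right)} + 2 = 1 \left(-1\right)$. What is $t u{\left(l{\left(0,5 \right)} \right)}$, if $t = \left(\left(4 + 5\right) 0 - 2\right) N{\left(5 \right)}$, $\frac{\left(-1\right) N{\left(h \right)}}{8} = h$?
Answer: $230000$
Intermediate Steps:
$l{\left(O,R \right)} = -3$ ($l{\left(O,R \right)} = -2 + 1 \left(-1\right) = -2 - 1 = -3$)
$u{\left(x \right)} = 2806 - 23 x$ ($u{\left(x \right)} = \left(-122 + x\right) \left(-23\right) = 2806 - 23 x$)
$N{\left(h \right)} = - 8 h$
$t = 80$ ($t = \left(\left(4 + 5\right) 0 - 2\right) \left(\left(-8\right) 5\right) = \left(9 \cdot 0 - 2\right) \left(-40\right) = \left(0 - 2\right) \left(-40\right) = \left(-2\right) \left(-40\right) = 80$)
$t u{\left(l{\left(0,5 \right)} \right)} = 80 \left(2806 - -69\right) = 80 \left(2806 + 69\right) = 80 \cdot 2875 = 230000$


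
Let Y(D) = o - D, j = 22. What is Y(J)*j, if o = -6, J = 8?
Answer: -308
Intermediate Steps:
Y(D) = -6 - D
Y(J)*j = (-6 - 1*8)*22 = (-6 - 8)*22 = -14*22 = -308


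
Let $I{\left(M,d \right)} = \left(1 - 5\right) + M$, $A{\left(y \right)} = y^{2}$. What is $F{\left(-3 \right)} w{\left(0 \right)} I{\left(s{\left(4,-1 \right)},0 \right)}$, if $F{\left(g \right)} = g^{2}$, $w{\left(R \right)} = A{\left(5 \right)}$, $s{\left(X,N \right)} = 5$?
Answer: $225$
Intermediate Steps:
$w{\left(R \right)} = 25$ ($w{\left(R \right)} = 5^{2} = 25$)
$I{\left(M,d \right)} = -4 + M$
$F{\left(-3 \right)} w{\left(0 \right)} I{\left(s{\left(4,-1 \right)},0 \right)} = \left(-3\right)^{2} \cdot 25 \left(-4 + 5\right) = 9 \cdot 25 \cdot 1 = 225 \cdot 1 = 225$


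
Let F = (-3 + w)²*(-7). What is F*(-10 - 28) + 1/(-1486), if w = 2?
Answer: 395275/1486 ≈ 266.00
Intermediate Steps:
F = -7 (F = (-3 + 2)²*(-7) = (-1)²*(-7) = 1*(-7) = -7)
F*(-10 - 28) + 1/(-1486) = -7*(-10 - 28) + 1/(-1486) = -7*(-38) - 1/1486 = 266 - 1/1486 = 395275/1486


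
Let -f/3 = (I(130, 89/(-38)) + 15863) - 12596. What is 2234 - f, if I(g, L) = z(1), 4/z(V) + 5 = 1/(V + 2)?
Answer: 84227/7 ≈ 12032.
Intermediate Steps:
z(V) = 4/(-5 + 1/(2 + V)) (z(V) = 4/(-5 + 1/(V + 2)) = 4/(-5 + 1/(2 + V)))
I(g, L) = -6/7 (I(g, L) = 4*(-2 - 1*1)/(9 + 5*1) = 4*(-2 - 1)/(9 + 5) = 4*(-3)/14 = 4*(1/14)*(-3) = -6/7)
f = -68589/7 (f = -3*((-6/7 + 15863) - 12596) = -3*(111035/7 - 12596) = -3*22863/7 = -68589/7 ≈ -9798.4)
2234 - f = 2234 - 1*(-68589/7) = 2234 + 68589/7 = 84227/7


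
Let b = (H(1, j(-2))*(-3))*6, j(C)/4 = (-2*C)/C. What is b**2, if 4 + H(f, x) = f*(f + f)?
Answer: 1296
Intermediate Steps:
j(C) = -8 (j(C) = 4*((-2*C)/C) = 4*(-2) = -8)
H(f, x) = -4 + 2*f**2 (H(f, x) = -4 + f*(f + f) = -4 + f*(2*f) = -4 + 2*f**2)
b = 36 (b = ((-4 + 2*1**2)*(-3))*6 = ((-4 + 2*1)*(-3))*6 = ((-4 + 2)*(-3))*6 = -2*(-3)*6 = 6*6 = 36)
b**2 = 36**2 = 1296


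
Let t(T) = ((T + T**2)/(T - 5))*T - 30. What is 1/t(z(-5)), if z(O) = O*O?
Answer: 2/1565 ≈ 0.0012780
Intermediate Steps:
z(O) = O**2
t(T) = -30 + T*(T + T**2)/(-5 + T) (t(T) = ((T + T**2)/(-5 + T))*T - 30 = T*(T + T**2)/(-5 + T) - 30 = -30 + T*(T + T**2)/(-5 + T))
1/t(z(-5)) = 1/((150 + ((-5)**2)**2 + ((-5)**2)**3 - 30*(-5)**2)/(-5 + (-5)**2)) = 1/((150 + 25**2 + 25**3 - 30*25)/(-5 + 25)) = 1/((150 + 625 + 15625 - 750)/20) = 1/((1/20)*15650) = 1/(1565/2) = 2/1565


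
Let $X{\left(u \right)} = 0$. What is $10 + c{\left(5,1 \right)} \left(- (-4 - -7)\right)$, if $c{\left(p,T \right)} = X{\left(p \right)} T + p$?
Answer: $-5$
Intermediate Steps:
$c{\left(p,T \right)} = p$ ($c{\left(p,T \right)} = 0 T + p = 0 + p = p$)
$10 + c{\left(5,1 \right)} \left(- (-4 - -7)\right) = 10 + 5 \left(- (-4 - -7)\right) = 10 + 5 \left(- (-4 + 7)\right) = 10 + 5 \left(\left(-1\right) 3\right) = 10 + 5 \left(-3\right) = 10 - 15 = -5$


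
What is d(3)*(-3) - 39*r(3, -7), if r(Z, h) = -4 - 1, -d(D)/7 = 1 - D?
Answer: 153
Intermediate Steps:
d(D) = -7 + 7*D (d(D) = -7*(1 - D) = -7 + 7*D)
r(Z, h) = -5
d(3)*(-3) - 39*r(3, -7) = (-7 + 7*3)*(-3) - 39*(-5) = (-7 + 21)*(-3) + 195 = 14*(-3) + 195 = -42 + 195 = 153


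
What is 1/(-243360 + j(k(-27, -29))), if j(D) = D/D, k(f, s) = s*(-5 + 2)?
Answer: -1/243359 ≈ -4.1092e-6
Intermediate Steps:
k(f, s) = -3*s (k(f, s) = s*(-3) = -3*s)
j(D) = 1
1/(-243360 + j(k(-27, -29))) = 1/(-243360 + 1) = 1/(-243359) = -1/243359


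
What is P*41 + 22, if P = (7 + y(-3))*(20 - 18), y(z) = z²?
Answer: 1334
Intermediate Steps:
P = 32 (P = (7 + (-3)²)*(20 - 18) = (7 + 9)*2 = 16*2 = 32)
P*41 + 22 = 32*41 + 22 = 1312 + 22 = 1334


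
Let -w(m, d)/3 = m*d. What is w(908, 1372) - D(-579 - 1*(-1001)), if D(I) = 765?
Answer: -3738093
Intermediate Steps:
w(m, d) = -3*d*m (w(m, d) = -3*m*d = -3*d*m)
w(908, 1372) - D(-579 - 1*(-1001)) = -3*1372*908 - 1*765 = -3737328 - 765 = -3738093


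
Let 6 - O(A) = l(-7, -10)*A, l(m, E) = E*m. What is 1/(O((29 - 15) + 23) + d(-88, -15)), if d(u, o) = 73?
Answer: -1/2511 ≈ -0.00039825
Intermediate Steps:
O(A) = 6 - 70*A (O(A) = 6 - (-10*(-7))*A = 6 - 70*A)
1/(O((29 - 15) + 23) + d(-88, -15)) = 1/((6 - 70*((29 - 15) + 23)) + 73) = 1/((6 - 70*(14 + 23)) + 73) = 1/((6 - 70*37) + 73) = 1/((6 - 2590) + 73) = 1/(-2584 + 73) = 1/(-2511) = -1/2511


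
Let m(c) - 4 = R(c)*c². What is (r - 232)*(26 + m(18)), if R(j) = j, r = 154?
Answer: -457236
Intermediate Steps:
m(c) = 4 + c³ (m(c) = 4 + c*c² = 4 + c³)
(r - 232)*(26 + m(18)) = (154 - 232)*(26 + (4 + 18³)) = -78*(26 + (4 + 5832)) = -78*(26 + 5836) = -78*5862 = -457236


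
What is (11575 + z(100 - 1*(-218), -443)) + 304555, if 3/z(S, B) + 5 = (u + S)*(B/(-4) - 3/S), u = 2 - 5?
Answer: 2337526865986/7394195 ≈ 3.1613e+5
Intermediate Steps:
u = -3
z(S, B) = 3/(-5 + (-3 + S)*(-3/S - B/4)) (z(S, B) = 3/(-5 + (-3 + S)*(B/(-4) - 3/S)) = 3/(-5 + (-3 + S)*(B*(-¼) - 3/S)) = 3/(-5 + (-3 + S)*(-B/4 - 3/S)) = 3/(-5 + (-3 + S)*(-3/S - B/4)))
(11575 + z(100 - 1*(-218), -443)) + 304555 = (11575 - 12*(100 - 1*(-218))/(-36 + 32*(100 - 1*(-218)) - 443*(100 - 1*(-218))² - 3*(-443)*(100 - 1*(-218)))) + 304555 = (11575 - 12*(100 + 218)/(-36 + 32*(100 + 218) - 443*(100 + 218)² - 3*(-443)*(100 + 218))) + 304555 = (11575 - 12*318/(-36 + 32*318 - 443*318² - 3*(-443)*318)) + 304555 = (11575 - 12*318/(-36 + 10176 - 443*101124 + 422622)) + 304555 = (11575 - 12*318/(-36 + 10176 - 44797932 + 422622)) + 304555 = (11575 - 12*318/(-44365170)) + 304555 = (11575 - 12*318*(-1/44365170)) + 304555 = (11575 + 636/7394195) + 304555 = 85587807761/7394195 + 304555 = 2337526865986/7394195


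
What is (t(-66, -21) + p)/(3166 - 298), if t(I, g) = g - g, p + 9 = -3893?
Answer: -1951/1434 ≈ -1.3605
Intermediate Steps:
p = -3902 (p = -9 - 3893 = -3902)
t(I, g) = 0
(t(-66, -21) + p)/(3166 - 298) = (0 - 3902)/(3166 - 298) = -3902/2868 = -3902*1/2868 = -1951/1434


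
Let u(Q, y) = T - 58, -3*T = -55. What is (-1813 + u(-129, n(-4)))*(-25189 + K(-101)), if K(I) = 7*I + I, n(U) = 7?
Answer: 144491326/3 ≈ 4.8164e+7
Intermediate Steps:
T = 55/3 (T = -⅓*(-55) = 55/3 ≈ 18.333)
u(Q, y) = -119/3 (u(Q, y) = 55/3 - 58 = -119/3)
K(I) = 8*I
(-1813 + u(-129, n(-4)))*(-25189 + K(-101)) = (-1813 - 119/3)*(-25189 + 8*(-101)) = -5558*(-25189 - 808)/3 = -5558/3*(-25997) = 144491326/3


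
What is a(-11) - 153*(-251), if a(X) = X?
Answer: 38392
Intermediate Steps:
a(-11) - 153*(-251) = -11 - 153*(-251) = -11 + 38403 = 38392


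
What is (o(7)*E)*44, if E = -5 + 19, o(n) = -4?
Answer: -2464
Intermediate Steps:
E = 14
(o(7)*E)*44 = -4*14*44 = -56*44 = -2464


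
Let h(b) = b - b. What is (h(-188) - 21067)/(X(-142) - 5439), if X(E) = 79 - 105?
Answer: 21067/5465 ≈ 3.8549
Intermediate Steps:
X(E) = -26
h(b) = 0
(h(-188) - 21067)/(X(-142) - 5439) = (0 - 21067)/(-26 - 5439) = -21067/(-5465) = -21067*(-1/5465) = 21067/5465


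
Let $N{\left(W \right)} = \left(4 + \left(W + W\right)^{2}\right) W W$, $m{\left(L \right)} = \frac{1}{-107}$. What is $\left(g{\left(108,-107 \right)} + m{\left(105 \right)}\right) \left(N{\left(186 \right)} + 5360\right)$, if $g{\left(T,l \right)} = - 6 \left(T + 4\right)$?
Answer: $- \frac{344257886498240}{107} \approx -3.2174 \cdot 10^{12}$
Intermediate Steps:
$g{\left(T,l \right)} = -24 - 6 T$ ($g{\left(T,l \right)} = - 6 \left(4 + T\right) = -24 - 6 T$)
$m{\left(L \right)} = - \frac{1}{107}$
$N{\left(W \right)} = W^{2} \left(4 + 4 W^{2}\right)$ ($N{\left(W \right)} = \left(4 + \left(2 W\right)^{2}\right) W W = \left(4 + 4 W^{2}\right) W W = W \left(4 + 4 W^{2}\right) W = W^{2} \left(4 + 4 W^{2}\right)$)
$\left(g{\left(108,-107 \right)} + m{\left(105 \right)}\right) \left(N{\left(186 \right)} + 5360\right) = \left(\left(-24 - 648\right) - \frac{1}{107}\right) \left(4 \cdot 186^{2} \left(1 + 186^{2}\right) + 5360\right) = \left(\left(-24 - 648\right) - \frac{1}{107}\right) \left(4 \cdot 34596 \left(1 + 34596\right) + 5360\right) = \left(-672 - \frac{1}{107}\right) \left(4 \cdot 34596 \cdot 34597 + 5360\right) = - \frac{71905 \left(4787671248 + 5360\right)}{107} = \left(- \frac{71905}{107}\right) 4787676608 = - \frac{344257886498240}{107}$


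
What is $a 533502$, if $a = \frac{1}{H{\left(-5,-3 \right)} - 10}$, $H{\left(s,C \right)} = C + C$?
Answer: $- \frac{266751}{8} \approx -33344.0$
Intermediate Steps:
$H{\left(s,C \right)} = 2 C$
$a = - \frac{1}{16}$ ($a = \frac{1}{2 \left(-3\right) - 10} = \frac{1}{-6 - 10} = \frac{1}{-16} = - \frac{1}{16} \approx -0.0625$)
$a 533502 = \left(- \frac{1}{16}\right) 533502 = - \frac{266751}{8}$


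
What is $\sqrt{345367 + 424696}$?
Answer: $\sqrt{770063} \approx 877.53$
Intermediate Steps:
$\sqrt{345367 + 424696} = \sqrt{770063}$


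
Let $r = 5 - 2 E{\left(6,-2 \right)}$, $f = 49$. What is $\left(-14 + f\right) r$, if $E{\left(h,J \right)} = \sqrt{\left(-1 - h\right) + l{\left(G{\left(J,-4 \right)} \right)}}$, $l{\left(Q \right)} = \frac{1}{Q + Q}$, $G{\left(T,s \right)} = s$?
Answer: $175 - \frac{35 i \sqrt{114}}{2} \approx 175.0 - 186.85 i$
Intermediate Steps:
$l{\left(Q \right)} = \frac{1}{2 Q}$
$E{\left(h,J \right)} = \sqrt{- \frac{9}{8} - h}$ ($E{\left(h,J \right)} = \sqrt{\left(-1 - h\right) + \frac{1}{2 \left(-4\right)}} = \sqrt{\left(-1 - h\right) + \frac{1}{2} \left(- \frac{1}{4}\right)} = \sqrt{\left(-1 - h\right) - \frac{1}{8}} = \sqrt{- \frac{9}{8} - h}$)
$r = 5 - \frac{i \sqrt{114}}{2}$ ($r = 5 - 2 \frac{\sqrt{-18 - 96}}{4} = 5 - 2 \frac{\sqrt{-114}}{4} = 5 - 2 \frac{i \sqrt{114}}{4} = 5 - \frac{i \sqrt{114}}{2} \approx 5.0 - 5.3385 i$)
$\left(-14 + f\right) r = \left(-14 + 49\right) \left(5 - \frac{i \sqrt{114}}{2}\right) = 35 \left(5 - \frac{i \sqrt{114}}{2}\right) = 175 - \frac{35 i \sqrt{114}}{2}$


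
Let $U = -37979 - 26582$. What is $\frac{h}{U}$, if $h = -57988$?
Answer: $\frac{8284}{9223} \approx 0.89819$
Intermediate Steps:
$U = -64561$
$\frac{h}{U} = - \frac{57988}{-64561} = \left(-57988\right) \left(- \frac{1}{64561}\right) = \frac{8284}{9223}$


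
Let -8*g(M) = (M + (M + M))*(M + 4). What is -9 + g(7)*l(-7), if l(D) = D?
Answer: 1545/8 ≈ 193.13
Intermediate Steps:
g(M) = -3*M*(4 + M)/8 (g(M) = -(M + (M + M))*(M + 4)/8 = -(M + 2*M)*(4 + M)/8 = -3*M*(4 + M)/8)
-9 + g(7)*l(-7) = -9 - 3/8*7*(4 + 7)*(-7) = -9 - 3/8*7*11*(-7) = -9 - 231/8*(-7) = -9 + 1617/8 = 1545/8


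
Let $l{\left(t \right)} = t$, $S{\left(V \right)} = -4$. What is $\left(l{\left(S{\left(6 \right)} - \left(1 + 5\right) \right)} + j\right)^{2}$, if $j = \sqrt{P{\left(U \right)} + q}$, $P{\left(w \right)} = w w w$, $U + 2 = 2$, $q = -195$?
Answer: $\left(10 - i \sqrt{195}\right)^{2} \approx -95.0 - 279.28 i$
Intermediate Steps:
$U = 0$ ($U = -2 + 2 = 0$)
$P{\left(w \right)} = w^{3}$ ($P{\left(w \right)} = w^{2} w = w^{3}$)
$j = i \sqrt{195}$ ($j = \sqrt{0^{3} - 195} = \sqrt{0 - 195} = \sqrt{-195} = i \sqrt{195} \approx 13.964 i$)
$\left(l{\left(S{\left(6 \right)} - \left(1 + 5\right) \right)} + j\right)^{2} = \left(\left(-4 - \left(1 + 5\right)\right) + i \sqrt{195}\right)^{2} = \left(\left(-4 - 6\right) + i \sqrt{195}\right)^{2} = \left(-10 + i \sqrt{195}\right)^{2}$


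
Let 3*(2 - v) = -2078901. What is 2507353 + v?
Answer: 3200322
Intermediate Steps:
v = 692969 (v = 2 - ⅓*(-2078901) = 2 + 692967 = 692969)
2507353 + v = 2507353 + 692969 = 3200322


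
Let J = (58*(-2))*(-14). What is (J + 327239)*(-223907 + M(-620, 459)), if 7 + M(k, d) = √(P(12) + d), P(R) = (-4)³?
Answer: -73637029782 + 328863*√395 ≈ -7.3630e+10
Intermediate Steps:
P(R) = -64
J = 1624 (J = -116*(-14) = 1624)
M(k, d) = -7 + √(-64 + d)
(J + 327239)*(-223907 + M(-620, 459)) = (1624 + 327239)*(-223907 + (-7 + √(-64 + 459))) = 328863*(-223907 + (-7 + √395)) = 328863*(-223914 + √395) = -73637029782 + 328863*√395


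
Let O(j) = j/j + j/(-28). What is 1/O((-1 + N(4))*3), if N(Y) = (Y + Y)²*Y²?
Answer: -28/3041 ≈ -0.0092075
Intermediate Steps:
N(Y) = 4*Y⁴ (N(Y) = (2*Y)²*Y² = (4*Y²)*Y² = 4*Y⁴)
O(j) = 1 - j/28 (O(j) = 1 + j*(-1/28) = 1 - j/28)
1/O((-1 + N(4))*3) = 1/(1 - (-1 + 4*4⁴)*3/28) = 1/(1 - (-1 + 4*256)*3/28) = 1/(1 - (-1 + 1024)*3/28) = 1/(1 - 1023*3/28) = 1/(1 - 1/28*3069) = 1/(1 - 3069/28) = 1/(-3041/28) = -28/3041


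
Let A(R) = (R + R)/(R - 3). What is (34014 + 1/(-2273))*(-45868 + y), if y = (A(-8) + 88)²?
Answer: -354234300270812/275033 ≈ -1.2880e+9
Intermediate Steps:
A(R) = 2*R/(-3 + R) (A(R) = (2*R)/(-3 + R) = 2*R/(-3 + R))
y = 968256/121 (y = (2*(-8)/(-3 - 8) + 88)² = (2*(-8)/(-11) + 88)² = (2*(-8)*(-1/11) + 88)² = (16/11 + 88)² = (984/11)² = 968256/121 ≈ 8002.1)
(34014 + 1/(-2273))*(-45868 + y) = (34014 + 1/(-2273))*(-45868 + 968256/121) = (34014 - 1/2273)*(-4581772/121) = (77313821/2273)*(-4581772/121) = -354234300270812/275033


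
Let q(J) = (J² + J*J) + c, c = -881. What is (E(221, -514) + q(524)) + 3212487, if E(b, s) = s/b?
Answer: 831127004/221 ≈ 3.7608e+6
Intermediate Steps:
q(J) = -881 + 2*J² (q(J) = (J² + J*J) - 881 = (J² + J²) - 881 = 2*J² - 881 = -881 + 2*J²)
(E(221, -514) + q(524)) + 3212487 = (-514/221 + (-881 + 2*524²)) + 3212487 = (-514*1/221 + (-881 + 2*274576)) + 3212487 = (-514/221 + (-881 + 549152)) + 3212487 = (-514/221 + 548271) + 3212487 = 121167377/221 + 3212487 = 831127004/221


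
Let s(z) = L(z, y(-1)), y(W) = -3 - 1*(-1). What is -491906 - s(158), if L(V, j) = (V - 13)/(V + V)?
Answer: -155442441/316 ≈ -4.9191e+5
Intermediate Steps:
y(W) = -2 (y(W) = -3 + 1 = -2)
L(V, j) = (-13 + V)/(2*V) (L(V, j) = (-13 + V)/((2*V)) = (-13 + V)*(1/(2*V)) = (-13 + V)/(2*V))
s(z) = (-13 + z)/(2*z)
-491906 - s(158) = -491906 - (-13 + 158)/(2*158) = -491906 - 145/(2*158) = -491906 - 1*145/316 = -491906 - 145/316 = -155442441/316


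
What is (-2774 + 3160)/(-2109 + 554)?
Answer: -386/1555 ≈ -0.24823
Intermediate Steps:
(-2774 + 3160)/(-2109 + 554) = 386/(-1555) = 386*(-1/1555) = -386/1555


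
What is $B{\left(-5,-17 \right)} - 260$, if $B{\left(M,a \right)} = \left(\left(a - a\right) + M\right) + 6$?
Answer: $-259$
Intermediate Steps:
$B{\left(M,a \right)} = 6 + M$ ($B{\left(M,a \right)} = \left(0 + M\right) + 6 = M + 6 = 6 + M$)
$B{\left(-5,-17 \right)} - 260 = \left(6 - 5\right) - 260 = 1 - 260 = -259$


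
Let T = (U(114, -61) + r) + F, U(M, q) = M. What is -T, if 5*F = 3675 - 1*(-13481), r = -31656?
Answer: 140554/5 ≈ 28111.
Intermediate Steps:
F = 17156/5 (F = (3675 - 1*(-13481))/5 = (3675 + 13481)/5 = (⅕)*17156 = 17156/5 ≈ 3431.2)
T = -140554/5 (T = (114 - 31656) + 17156/5 = -31542 + 17156/5 = -140554/5 ≈ -28111.)
-T = -1*(-140554/5) = 140554/5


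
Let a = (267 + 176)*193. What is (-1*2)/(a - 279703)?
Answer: 1/97102 ≈ 1.0298e-5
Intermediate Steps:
a = 85499 (a = 443*193 = 85499)
(-1*2)/(a - 279703) = (-1*2)/(85499 - 279703) = -2/(-194204) = -1/194204*(-2) = 1/97102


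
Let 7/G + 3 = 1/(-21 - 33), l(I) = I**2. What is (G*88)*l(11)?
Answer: -4024944/163 ≈ -24693.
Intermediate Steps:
G = -378/163 (G = 7/(-3 + 1/(-21 - 33)) = 7/(-3 + 1/(-54)) = 7/(-3 - 1/54) = 7/(-163/54) = 7*(-54/163) = -378/163 ≈ -2.3190)
(G*88)*l(11) = -378/163*88*11**2 = -33264/163*121 = -4024944/163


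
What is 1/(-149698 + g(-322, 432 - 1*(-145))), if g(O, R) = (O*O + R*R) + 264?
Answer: 1/287179 ≈ 3.4821e-6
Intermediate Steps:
g(O, R) = 264 + O² + R² (g(O, R) = (O² + R²) + 264 = 264 + O² + R²)
1/(-149698 + g(-322, 432 - 1*(-145))) = 1/(-149698 + (264 + (-322)² + (432 - 1*(-145))²)) = 1/(-149698 + (264 + 103684 + (432 + 145)²)) = 1/(-149698 + (264 + 103684 + 577²)) = 1/(-149698 + (264 + 103684 + 332929)) = 1/(-149698 + 436877) = 1/287179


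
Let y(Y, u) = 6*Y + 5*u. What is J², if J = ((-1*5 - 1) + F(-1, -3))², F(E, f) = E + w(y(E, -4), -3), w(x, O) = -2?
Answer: 6561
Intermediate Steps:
y(Y, u) = 5*u + 6*Y
F(E, f) = -2 + E (F(E, f) = E - 2 = -2 + E)
J = 81 (J = ((-1*5 - 1) + (-2 - 1))² = ((-5 - 1) - 3)² = (-6 - 3)² = (-9)² = 81)
J² = 81² = 6561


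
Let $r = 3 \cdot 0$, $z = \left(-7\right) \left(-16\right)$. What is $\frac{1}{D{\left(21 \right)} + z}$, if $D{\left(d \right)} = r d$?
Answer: $\frac{1}{112} \approx 0.0089286$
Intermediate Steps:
$z = 112$
$r = 0$
$D{\left(d \right)} = 0$ ($D{\left(d \right)} = 0 d = 0$)
$\frac{1}{D{\left(21 \right)} + z} = \frac{1}{0 + 112} = \frac{1}{112}$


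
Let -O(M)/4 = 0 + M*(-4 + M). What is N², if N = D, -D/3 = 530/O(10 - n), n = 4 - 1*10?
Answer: 70225/16384 ≈ 4.2862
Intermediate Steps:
n = -6 (n = 4 - 10 = -6)
O(M) = -4*M*(-4 + M) (O(M) = -4*(0 + M*(-4 + M)) = -4*M*(-4 + M))
D = 265/128 (D = -1590/(4*(10 - 1*(-6))*(4 - (10 - 1*(-6)))) = -1590/(4*(10 + 6)*(4 - (10 + 6))) = -1590/(4*16*(4 - 1*16)) = -1590/(4*16*(4 - 16)) = -1590/(4*16*(-12)) = -1590/(-768) = -1590*(-1)/768 = -3*(-265/384) = 265/128 ≈ 2.0703)
N = 265/128 ≈ 2.0703
N² = (265/128)² = 70225/16384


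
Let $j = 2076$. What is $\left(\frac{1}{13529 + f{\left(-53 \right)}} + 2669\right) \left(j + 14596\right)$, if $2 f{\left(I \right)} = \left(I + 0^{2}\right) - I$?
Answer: $\frac{602007614144}{13529} \approx 4.4498 \cdot 10^{7}$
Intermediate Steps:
$f{\left(I \right)} = 0$ ($f{\left(I \right)} = \frac{\left(I + 0^{2}\right) - I}{2} = \frac{\left(I + 0\right) - I}{2} = \frac{I - I}{2} = \frac{1}{2} \cdot 0 = 0$)
$\left(\frac{1}{13529 + f{\left(-53 \right)}} + 2669\right) \left(j + 14596\right) = \left(\frac{1}{13529 + 0} + 2669\right) \left(2076 + 14596\right) = \left(\frac{1}{13529} + 2669\right) 16672 = \frac{36108902}{13529} \cdot 16672 = \frac{602007614144}{13529}$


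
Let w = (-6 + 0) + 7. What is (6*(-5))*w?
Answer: -30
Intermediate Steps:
w = 1 (w = -6 + 7 = 1)
(6*(-5))*w = (6*(-5))*1 = -30*1 = -30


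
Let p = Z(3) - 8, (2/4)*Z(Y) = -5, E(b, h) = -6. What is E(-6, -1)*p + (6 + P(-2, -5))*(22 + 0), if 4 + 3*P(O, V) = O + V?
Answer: 478/3 ≈ 159.33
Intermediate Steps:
P(O, V) = -4/3 + O/3 + V/3 (P(O, V) = -4/3 + (O + V)/3 = -4/3 + (O/3 + V/3) = -4/3 + O/3 + V/3)
Z(Y) = -10 (Z(Y) = 2*(-5) = -10)
p = -18 (p = -10 - 8 = -18)
E(-6, -1)*p + (6 + P(-2, -5))*(22 + 0) = -6*(-18) + (6 + (-4/3 + (⅓)*(-2) + (⅓)*(-5)))*(22 + 0) = 108 + (6 + (-4/3 - ⅔ - 5/3))*22 = 108 + (6 - 11/3)*22 = 108 + (7/3)*22 = 108 + 154/3 = 478/3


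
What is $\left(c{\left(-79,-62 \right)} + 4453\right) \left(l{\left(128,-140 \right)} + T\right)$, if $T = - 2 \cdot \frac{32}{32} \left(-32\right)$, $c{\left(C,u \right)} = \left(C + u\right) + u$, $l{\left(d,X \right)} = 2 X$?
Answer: $-918000$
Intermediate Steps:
$c{\left(C,u \right)} = C + 2 u$
$T = 64$ ($T = - 2 \cdot 32 \cdot \frac{1}{32} \left(-32\right) = \left(-2\right) 1 \left(-32\right) = \left(-2\right) \left(-32\right) = 64$)
$\left(c{\left(-79,-62 \right)} + 4453\right) \left(l{\left(128,-140 \right)} + T\right) = \left(\left(-79 + 2 \left(-62\right)\right) + 4453\right) \left(2 \left(-140\right) + 64\right) = \left(\left(-79 - 124\right) + 4453\right) \left(-280 + 64\right) = \left(-203 + 4453\right) \left(-216\right) = 4250 \left(-216\right) = -918000$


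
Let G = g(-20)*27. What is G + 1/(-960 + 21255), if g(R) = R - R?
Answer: 1/20295 ≈ 4.9273e-5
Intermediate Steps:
g(R) = 0
G = 0 (G = 0*27 = 0)
G + 1/(-960 + 21255) = 0 + 1/(-960 + 21255) = 0 + 1/20295 = 1/20295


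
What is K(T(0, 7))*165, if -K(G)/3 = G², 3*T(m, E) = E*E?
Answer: -132055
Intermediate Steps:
T(m, E) = E²/3 (T(m, E) = (E*E)/3 = E²/3)
K(G) = -3*G²
K(T(0, 7))*165 = -3*((⅓)*7²)²*165 = -3*((⅓)*49)²*165 = -3*(49/3)²*165 = -3*2401/9*165 = -2401/3*165 = -132055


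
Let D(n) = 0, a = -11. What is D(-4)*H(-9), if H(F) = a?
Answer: 0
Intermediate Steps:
H(F) = -11
D(-4)*H(-9) = 0*(-11) = 0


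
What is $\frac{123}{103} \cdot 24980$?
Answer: $\frac{3072540}{103} \approx 29831.0$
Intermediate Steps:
$\frac{123}{103} \cdot 24980 = \frac{3072540}{103}$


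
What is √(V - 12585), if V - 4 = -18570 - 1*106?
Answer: 3*I*√3473 ≈ 176.8*I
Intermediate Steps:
V = -18672 (V = 4 + (-18570 - 1*106) = 4 + (-18570 - 106) = 4 - 18676 = -18672)
√(V - 12585) = √(-18672 - 12585) = √(-31257) = 3*I*√3473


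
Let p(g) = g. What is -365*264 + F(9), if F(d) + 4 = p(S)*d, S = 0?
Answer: -96364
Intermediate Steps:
F(d) = -4 (F(d) = -4 + 0*d = -4 + 0 = -4)
-365*264 + F(9) = -365*264 - 4 = -96360 - 4 = -96364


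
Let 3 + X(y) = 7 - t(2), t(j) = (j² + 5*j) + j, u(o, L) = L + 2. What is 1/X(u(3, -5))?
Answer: -1/12 ≈ -0.083333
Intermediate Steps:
u(o, L) = 2 + L
t(j) = j² + 6*j
X(y) = -12 (X(y) = -3 + (7 - 2*(6 + 2)) = -3 + (7 - 2*8) = -3 + (7 - 1*16) = -3 + (7 - 16) = -3 - 9 = -12)
1/X(u(3, -5)) = 1/(-12) = -1/12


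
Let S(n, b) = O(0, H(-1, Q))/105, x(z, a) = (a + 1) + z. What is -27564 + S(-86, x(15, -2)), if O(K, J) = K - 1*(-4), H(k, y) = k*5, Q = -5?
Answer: -2894216/105 ≈ -27564.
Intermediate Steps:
H(k, y) = 5*k
O(K, J) = 4 + K (O(K, J) = K + 4 = 4 + K)
x(z, a) = 1 + a + z (x(z, a) = (1 + a) + z = 1 + a + z)
S(n, b) = 4/105 (S(n, b) = (4 + 0)/105 = 4*(1/105) = 4/105)
-27564 + S(-86, x(15, -2)) = -27564 + 4/105 = -2894216/105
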